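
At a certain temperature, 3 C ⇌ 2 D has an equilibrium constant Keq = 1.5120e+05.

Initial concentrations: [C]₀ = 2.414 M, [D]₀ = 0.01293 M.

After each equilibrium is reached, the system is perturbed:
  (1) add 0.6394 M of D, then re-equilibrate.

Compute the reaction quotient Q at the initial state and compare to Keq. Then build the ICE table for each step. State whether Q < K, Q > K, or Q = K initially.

Q₀ = 1.1885e-05 vs Keq = 1.5120e+05 ⇒ Q<K, forward
Step 1:
                   C          D
  Initial      2.414    0.01293
  Change      -2.388      1.592
  Equil      0.02573      1.605
  solve Keq expr → x = 0.7961; check Q = 1.5120e+05
Then add 0.6394 M of D.
Step 2:
                   C          D
  Initial    0.02573      2.245
  Change    0.006405   -0.00427
  Equil      0.03214       2.24
  solve Keq expr → x = -0.002135; check Q = 1.5120e+05

Q₀ = 1.1885e-05; Q < K (proceeds forward)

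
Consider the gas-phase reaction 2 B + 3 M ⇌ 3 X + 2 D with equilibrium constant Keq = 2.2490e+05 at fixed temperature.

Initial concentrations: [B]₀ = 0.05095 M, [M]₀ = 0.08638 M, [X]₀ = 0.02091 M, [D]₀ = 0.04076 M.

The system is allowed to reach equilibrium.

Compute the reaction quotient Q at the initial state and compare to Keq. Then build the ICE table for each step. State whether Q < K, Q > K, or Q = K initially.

Q₀ = 0.009078 vs Keq = 2.2490e+05 ⇒ Q<K, forward
Step 1:
                   B          M          X          D
  I          0.05095    0.08638    0.02091    0.04076
  C         -0.04792   -0.07188    0.07188    0.04792
  E         0.003028     0.0145    0.09279    0.08868
  solve Keq expr → x = 0.02396; check Q = 2.2490e+05

Q₀ = 0.009078; Q < K (proceeds forward)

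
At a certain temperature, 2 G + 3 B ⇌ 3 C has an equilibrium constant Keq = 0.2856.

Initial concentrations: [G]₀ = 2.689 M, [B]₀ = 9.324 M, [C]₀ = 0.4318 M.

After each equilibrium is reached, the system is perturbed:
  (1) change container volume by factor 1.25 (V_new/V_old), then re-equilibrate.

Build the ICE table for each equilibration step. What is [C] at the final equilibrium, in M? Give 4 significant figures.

Q₀ = 1.3736e-05 vs Keq = 0.2856 ⇒ Q<K, forward
Step 1:
                  G         B         C
  Initial     2.689     9.324    0.4318
  Change     -1.966    -2.949     2.949
  Equil      0.7228     6.375     3.381
  solve Keq expr → x = 0.9831; check Q = 0.2856
Then change container volume by factor 1.25 (V_new/V_old).
Step 2:
                  G         B         C
  Initial    0.5782       5.1     2.705
  Change    0.07667     0.115    -0.115
  Equil      0.6549     5.215      2.59
  solve Keq expr → x = -0.03834; check Q = 0.2856

[C]_eq = 2.59 M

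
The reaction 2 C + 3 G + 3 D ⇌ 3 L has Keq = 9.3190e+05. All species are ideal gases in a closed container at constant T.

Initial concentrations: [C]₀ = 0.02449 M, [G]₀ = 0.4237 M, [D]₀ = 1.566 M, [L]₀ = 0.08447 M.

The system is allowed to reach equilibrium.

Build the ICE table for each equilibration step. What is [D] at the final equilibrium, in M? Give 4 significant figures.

Q₀ = 3.44 vs Keq = 9.3190e+05 ⇒ Q<K, forward
Step 1:
                   C          G          D          L
  Initial    0.02449     0.4237      1.566    0.08447
  Change    -0.02439   -0.03659   -0.03659    0.03659
  Equil   9.5783e-05     0.3871      1.529     0.1211
  solve Keq expr → x = 0.0122; check Q = 9.3190e+05

[D]_eq = 1.529 M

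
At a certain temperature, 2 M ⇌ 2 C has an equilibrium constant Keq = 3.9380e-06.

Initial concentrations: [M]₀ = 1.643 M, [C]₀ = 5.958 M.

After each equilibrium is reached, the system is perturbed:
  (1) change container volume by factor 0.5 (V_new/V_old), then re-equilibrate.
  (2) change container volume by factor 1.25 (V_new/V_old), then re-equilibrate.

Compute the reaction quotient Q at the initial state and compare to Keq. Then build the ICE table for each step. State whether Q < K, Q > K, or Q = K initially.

Q₀ = 13.15 vs Keq = 3.9380e-06 ⇒ Q>K, reverse
Step 1:
                  M         C
  Initial     1.643     5.958
  Change      5.943    -5.943
  Equil       7.586   0.01505
  solve Keq expr → x = -2.971; check Q = 3.9380e-06
Then change container volume by factor 0.5 (V_new/V_old).
Step 2:
                  M         C
  Initial     15.17   0.03011
  Change          0         0
  Equil       15.17   0.03011
  solve Keq expr → x = 0; check Q = 3.9380e-06
Then change container volume by factor 1.25 (V_new/V_old).
Step 3:
                  M         C
  Initial     12.14   0.02409
  Change          0         0
  Equil       12.14   0.02409
  solve Keq expr → x = 0; check Q = 3.9380e-06

Q₀ = 13.15; Q > K (proceeds reverse)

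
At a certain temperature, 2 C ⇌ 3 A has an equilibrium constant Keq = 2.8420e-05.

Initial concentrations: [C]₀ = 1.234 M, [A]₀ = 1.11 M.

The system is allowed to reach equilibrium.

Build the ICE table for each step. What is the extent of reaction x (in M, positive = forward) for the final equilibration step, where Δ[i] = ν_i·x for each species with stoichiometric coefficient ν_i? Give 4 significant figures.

Q₀ = 0.8981 vs Keq = 2.8420e-05 ⇒ Q>K, reverse
Step 1:
                    C           A
  Initial       1.234        1.11
  Change       0.7083      -1.062
  Equil         1.942     0.04751
  solve Keq expr → x = -0.3542; check Q = 2.8420e-05

x = -0.3542 M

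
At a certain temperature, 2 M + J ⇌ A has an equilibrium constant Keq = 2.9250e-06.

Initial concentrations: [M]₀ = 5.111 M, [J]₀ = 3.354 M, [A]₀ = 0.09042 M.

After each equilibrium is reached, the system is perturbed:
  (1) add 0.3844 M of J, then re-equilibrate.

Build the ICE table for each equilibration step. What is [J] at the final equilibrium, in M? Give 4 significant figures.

[J]_eq = 3.829 M

Q₀ = 0.001032 vs Keq = 2.9250e-06 ⇒ Q>K, reverse
Step 1:
                   M          J          A
  I            5.111      3.354    0.09042
  C           0.1803    0.09014   -0.09014
  E            5.291      3.444 2.8205e-04
  solve Keq expr → x = -0.09014; check Q = 2.9250e-06
Then add 0.3844 M of J.
Step 2:
                   M          J          A
  I            5.291      3.829 2.8205e-04
  C       -6.2939e-05 -3.1470e-05 3.1470e-05
  E            5.291      3.829 3.1352e-04
  solve Keq expr → x = 3.1470e-05; check Q = 2.9250e-06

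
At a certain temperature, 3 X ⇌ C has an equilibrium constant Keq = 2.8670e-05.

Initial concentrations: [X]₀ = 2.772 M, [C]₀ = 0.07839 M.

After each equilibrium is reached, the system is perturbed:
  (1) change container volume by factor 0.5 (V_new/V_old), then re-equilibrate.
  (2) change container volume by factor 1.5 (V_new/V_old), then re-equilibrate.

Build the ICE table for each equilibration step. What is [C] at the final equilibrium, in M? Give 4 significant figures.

[C]_eq = 0.00184 M

Q₀ = 0.00368 vs Keq = 2.8670e-05 ⇒ Q>K, reverse
Step 1:
                    X           C
  I             2.772     0.07839
  C            0.2328    -0.07761
  E             3.005  7.7784e-04
  solve Keq expr → x = -0.07761; check Q = 2.8670e-05
Then change container volume by factor 0.5 (V_new/V_old).
Step 2:
                    X           C
  I              6.01    0.001556
  C          -0.01387    0.004624
  E             5.996     0.00618
  solve Keq expr → x = 0.004624; check Q = 2.8670e-05
Then change container volume by factor 1.5 (V_new/V_old).
Step 3:
                    X           C
  I             3.997     0.00412
  C          0.006838   -0.002279
  E             4.004     0.00184
  solve Keq expr → x = -0.002279; check Q = 2.8670e-05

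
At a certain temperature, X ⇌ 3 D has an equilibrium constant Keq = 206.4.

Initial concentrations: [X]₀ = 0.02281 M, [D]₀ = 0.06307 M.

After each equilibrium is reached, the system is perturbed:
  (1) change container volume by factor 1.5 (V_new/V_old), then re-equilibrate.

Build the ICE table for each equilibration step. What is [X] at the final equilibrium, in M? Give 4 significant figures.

Q₀ = 0.011 vs Keq = 206.4 ⇒ Q<K, forward
Step 1:
                   X          D
  init       0.02281    0.06307
  Δ          -0.0228     0.0684
  eq      1.1009e-05     0.1315
  solve Keq expr → x = 0.0228; check Q = 206.4
Then change container volume by factor 1.5 (V_new/V_old).
Step 2:
                   X          D
  init    7.3392e-06    0.08764
  Δ       -4.0760e-06 1.2228e-05
  eq      3.2632e-06    0.08766
  solve Keq expr → x = 4.0760e-06; check Q = 206.4

[X]_eq = 3.2632e-06 M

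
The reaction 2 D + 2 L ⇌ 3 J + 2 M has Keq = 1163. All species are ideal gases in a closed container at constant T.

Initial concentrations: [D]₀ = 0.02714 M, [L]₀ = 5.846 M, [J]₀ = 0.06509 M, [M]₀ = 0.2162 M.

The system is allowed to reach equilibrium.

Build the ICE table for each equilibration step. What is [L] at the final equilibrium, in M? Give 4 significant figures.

[L]_eq = 5.819 M

Q₀ = 5.1206e-04 vs Keq = 1163 ⇒ Q<K, forward
Step 1:
                    D           L           J           M
  init        0.02714       5.846     0.06509      0.2162
  Δ           -0.0271     -0.0271     0.04065      0.0271
  eq       4.2155e-05       5.819      0.1057      0.2433
  solve Keq expr → x = 0.01355; check Q = 1163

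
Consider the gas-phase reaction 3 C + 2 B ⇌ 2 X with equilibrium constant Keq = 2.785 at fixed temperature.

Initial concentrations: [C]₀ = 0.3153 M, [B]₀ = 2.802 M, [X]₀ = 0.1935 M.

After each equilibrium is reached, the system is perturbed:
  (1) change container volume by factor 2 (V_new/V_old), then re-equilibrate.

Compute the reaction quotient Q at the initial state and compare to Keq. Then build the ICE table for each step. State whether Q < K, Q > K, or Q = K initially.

Q₀ = 0.1521; Q < K (proceeds forward)

Q₀ = 0.1521 vs Keq = 2.785 ⇒ Q<K, forward
Step 1:
                    C           B           X
  Initial      0.3153       2.802      0.1935
  Change      -0.1527     -0.1018      0.1018
  Equil        0.1626         2.7      0.2953
  solve Keq expr → x = 0.05091; check Q = 2.785
Then change container volume by factor 2 (V_new/V_old).
Step 2:
                    C           B           X
  Initial     0.08128        1.35      0.1477
  Change      0.05228     0.03485    -0.03485
  Equil        0.1336       1.385      0.1128
  solve Keq expr → x = -0.01743; check Q = 2.785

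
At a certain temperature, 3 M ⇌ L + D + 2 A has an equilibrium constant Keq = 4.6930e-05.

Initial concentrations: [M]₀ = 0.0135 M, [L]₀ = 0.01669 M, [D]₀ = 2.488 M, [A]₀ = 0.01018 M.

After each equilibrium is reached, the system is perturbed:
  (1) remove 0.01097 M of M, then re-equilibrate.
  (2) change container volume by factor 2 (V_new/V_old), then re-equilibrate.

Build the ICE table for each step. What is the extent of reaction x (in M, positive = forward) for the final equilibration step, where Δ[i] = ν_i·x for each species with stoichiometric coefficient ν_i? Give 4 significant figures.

Q₀ = 1.749 vs Keq = 4.6930e-05 ⇒ Q>K, reverse
Step 1:
                    M           L           D           A
  I            0.0135     0.01669       2.488     0.01018
  C           0.01498   -0.004993   -0.004993   -0.009987
  E           0.02848      0.0117       2.483  1.9321e-04
  solve Keq expr → x = -0.004993; check Q = 4.6930e-05
Then remove 0.01097 M of M.
Step 2:
                    M           L           D           A
  I           0.01751      0.0117       2.483  1.9321e-04
  C        1.4802e-04 -4.9340e-05 -4.9340e-05 -9.8681e-05
  E           0.01766     0.01165       2.483  9.4525e-05
  solve Keq expr → x = -4.9340e-05; check Q = 4.6930e-05
Then change container volume by factor 2 (V_new/V_old).
Step 3:
                    M           L           D           A
  I          0.008829    0.005824       1.241  4.7263e-05
  C       -2.8793e-05  9.5976e-06  9.5976e-06  1.9195e-05
  E            0.0088    0.005833       1.241  6.6458e-05
  solve Keq expr → x = 9.5976e-06; check Q = 4.6930e-05

x = 9.5976e-06 M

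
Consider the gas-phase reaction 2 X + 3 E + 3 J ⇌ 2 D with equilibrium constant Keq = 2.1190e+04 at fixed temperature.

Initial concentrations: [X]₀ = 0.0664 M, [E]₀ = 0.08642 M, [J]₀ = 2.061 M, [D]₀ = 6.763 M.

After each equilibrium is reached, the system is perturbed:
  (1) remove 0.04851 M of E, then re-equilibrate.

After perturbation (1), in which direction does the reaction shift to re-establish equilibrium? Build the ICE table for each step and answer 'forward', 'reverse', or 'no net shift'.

Direction: reverse

Q₀ = 1.8360e+06 vs Keq = 2.1190e+04 ⇒ Q>K, reverse
Step 1:
                   X          E          J          D
  Initial     0.0664    0.08642      2.061      6.763
  Change     0.08199      0.123      0.123   -0.08199
  Equil       0.1484     0.2094      2.184      6.681
  solve Keq expr → x = -0.041; check Q = 2.1190e+04
Then remove 0.04851 M of E.
Step 2:
                   X          E          J          D
  Initial     0.1484     0.1609      2.184      6.681
  Change     0.01941    0.02912    0.02912   -0.01941
  Equil       0.1678       0.19      2.213      6.662
  solve Keq expr → x = -0.009707; check Q = 2.1190e+04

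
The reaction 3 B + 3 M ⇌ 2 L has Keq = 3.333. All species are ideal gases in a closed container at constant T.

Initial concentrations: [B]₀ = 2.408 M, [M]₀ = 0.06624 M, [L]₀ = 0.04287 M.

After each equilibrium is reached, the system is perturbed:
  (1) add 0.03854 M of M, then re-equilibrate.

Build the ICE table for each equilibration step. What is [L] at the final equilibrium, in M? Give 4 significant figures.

[L]_eq = 0.0781 M

Q₀ = 0.4529 vs Keq = 3.333 ⇒ Q<K, forward
Step 1:
                   B          M          L
  init         2.408    0.06624    0.04287
  Δ         -0.02381   -0.02381    0.01587
  eq           2.384    0.04243    0.05874
  solve Keq expr → x = 0.007936; check Q = 3.333
Then add 0.03854 M of M.
Step 2:
                   B          M          L
  init         2.384    0.08097    0.05874
  Δ         -0.02904   -0.02904    0.01936
  eq           2.355    0.05194     0.0781
  solve Keq expr → x = 0.009678; check Q = 3.333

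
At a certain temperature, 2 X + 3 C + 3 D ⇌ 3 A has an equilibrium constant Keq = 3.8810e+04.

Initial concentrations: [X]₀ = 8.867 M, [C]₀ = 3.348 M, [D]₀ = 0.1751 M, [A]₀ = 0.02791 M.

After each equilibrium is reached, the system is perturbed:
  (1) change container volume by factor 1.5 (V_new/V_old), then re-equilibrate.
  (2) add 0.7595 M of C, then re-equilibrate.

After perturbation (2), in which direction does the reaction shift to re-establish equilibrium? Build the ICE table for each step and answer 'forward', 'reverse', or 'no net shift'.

Direction: forward

Q₀ = 1.3725e-06 vs Keq = 3.8810e+04 ⇒ Q<K, forward
Step 1:
                   X          C          D          A
  Initial      8.867      3.348     0.1751    0.02791
  Change     -0.1164    -0.1747    -0.1747     0.1747
  Equil        8.751      3.173 4.4399e-04     0.2026
  solve Keq expr → x = 0.05822; check Q = 3.8810e+04
Then change container volume by factor 1.5 (V_new/V_old).
Step 2:
                   X          C          D          A
  Initial      5.834      2.116 2.9600e-04      0.135
  Change  1.8966e-04 2.8448e-04 2.8448e-04 -2.8448e-04
  Equil        5.834      2.116 5.8048e-04     0.1348
  solve Keq expr → x = -9.4828e-05; check Q = 3.8810e+04
Then add 0.7595 M of C.
Step 3:
                   X          C          D          A
  Initial      5.834      2.875 5.8048e-04     0.1348
  Change  -1.0188e-04 -1.5282e-04 -1.5282e-04 1.5282e-04
  Equil        5.834      2.875 4.2766e-04     0.1349
  solve Keq expr → x = 5.0939e-05; check Q = 3.8810e+04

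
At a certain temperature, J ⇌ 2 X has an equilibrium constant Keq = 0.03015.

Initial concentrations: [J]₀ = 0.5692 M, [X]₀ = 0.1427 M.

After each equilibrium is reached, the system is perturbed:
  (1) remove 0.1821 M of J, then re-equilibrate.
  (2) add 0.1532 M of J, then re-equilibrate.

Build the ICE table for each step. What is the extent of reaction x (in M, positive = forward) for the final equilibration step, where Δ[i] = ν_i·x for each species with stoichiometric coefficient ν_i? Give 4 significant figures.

Q₀ = 0.03578 vs Keq = 0.03015 ⇒ Q>K, reverse
Step 1:
                   J          X
  Initial     0.5692     0.1427
  Change    0.005532   -0.01106
  Equil       0.5747     0.1316
  solve Keq expr → x = -0.005532; check Q = 0.03015
Then remove 0.1821 M of J.
Step 2:
                   J          X
  Initial     0.3926     0.1316
  Change     0.01068   -0.02136
  Equil       0.4033     0.1103
  solve Keq expr → x = -0.01068; check Q = 0.03015
Then add 0.1532 M of J.
Step 3:
                   J          X
  Initial     0.5565     0.1103
  Change   -0.009099     0.0182
  Equil       0.5474     0.1285
  solve Keq expr → x = 0.009099; check Q = 0.03015

x = 0.009099 M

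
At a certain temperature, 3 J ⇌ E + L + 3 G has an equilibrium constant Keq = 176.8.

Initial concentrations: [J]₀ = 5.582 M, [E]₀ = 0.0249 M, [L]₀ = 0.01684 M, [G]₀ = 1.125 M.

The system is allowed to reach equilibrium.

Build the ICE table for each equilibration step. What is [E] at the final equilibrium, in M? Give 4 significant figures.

[E]_eq = 1.468 M

Q₀ = 3.4326e-06 vs Keq = 176.8 ⇒ Q<K, forward
Step 1:
                    J           E           L           G
  init          5.582      0.0249     0.01684       1.125
  Δ            -4.329       1.443       1.443       4.329
  eq            1.253       1.468        1.46       5.454
  solve Keq expr → x = 1.443; check Q = 176.8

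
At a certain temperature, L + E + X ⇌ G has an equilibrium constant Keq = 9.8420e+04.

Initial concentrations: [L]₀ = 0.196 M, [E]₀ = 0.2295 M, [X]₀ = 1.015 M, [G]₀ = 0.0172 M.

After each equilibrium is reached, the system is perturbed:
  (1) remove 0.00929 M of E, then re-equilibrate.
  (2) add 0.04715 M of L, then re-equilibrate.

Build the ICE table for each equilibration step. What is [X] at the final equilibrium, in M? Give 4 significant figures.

[X]_eq = 0.7949 M

Q₀ = 0.3767 vs Keq = 9.8420e+04 ⇒ Q<K, forward
Step 1:
                   L          E          X          G
  Initial      0.196     0.2295      1.015     0.0172
  Change     -0.1959    -0.1959    -0.1959     0.1959
  Equil   7.8732e-05    0.03358     0.8191     0.2131
  solve Keq expr → x = 0.1959; check Q = 9.8420e+04
Then remove 0.00929 M of E.
Step 2:
                   L          E          X          G
  Initial 7.8732e-05    0.02429     0.8191     0.2131
  Change  2.9960e-05 2.9960e-05 2.9960e-05 -2.9960e-05
  Equil   1.0869e-04    0.02432     0.8191     0.2131
  solve Keq expr → x = -2.9960e-05; check Q = 9.8420e+04
Then add 0.04715 M of L.
Step 3:
                   L          E          X          G
  Initial    0.04726    0.02432     0.8191     0.2131
  Change    -0.02419   -0.02419   -0.02419    0.02419
  Equil      0.02307 1.3145e-04     0.7949     0.2373
  solve Keq expr → x = 0.02419; check Q = 9.8420e+04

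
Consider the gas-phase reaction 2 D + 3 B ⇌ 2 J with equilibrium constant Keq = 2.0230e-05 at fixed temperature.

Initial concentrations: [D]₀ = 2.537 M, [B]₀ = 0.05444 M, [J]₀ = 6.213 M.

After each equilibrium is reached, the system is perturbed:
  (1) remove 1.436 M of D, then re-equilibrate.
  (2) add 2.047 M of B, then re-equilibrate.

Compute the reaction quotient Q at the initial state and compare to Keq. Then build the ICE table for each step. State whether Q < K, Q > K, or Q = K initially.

Q₀ = 3.7171e+04; Q > K (proceeds reverse)

Q₀ = 3.7171e+04 vs Keq = 2.0230e-05 ⇒ Q>K, reverse
Step 1:
                    D           B           J
  Initial       2.537     0.05444       6.213
  Change        5.386       8.079      -5.386
  Equil         7.923       8.134      0.8267
  solve Keq expr → x = -2.693; check Q = 2.0230e-05
Then remove 1.436 M of D.
Step 2:
                    D           B           J
  Initial       6.487       8.134      0.8267
  Change       0.1156      0.1734     -0.1156
  Equil         6.603       8.307      0.7111
  solve Keq expr → x = -0.05781; check Q = 2.0230e-05
Then add 2.047 M of B.
Step 3:
                    D           B           J
  Initial       6.603       10.35      0.7111
  Change      -0.2052     -0.3078      0.2052
  Equil         6.398       10.05      0.9163
  solve Keq expr → x = 0.1026; check Q = 2.0230e-05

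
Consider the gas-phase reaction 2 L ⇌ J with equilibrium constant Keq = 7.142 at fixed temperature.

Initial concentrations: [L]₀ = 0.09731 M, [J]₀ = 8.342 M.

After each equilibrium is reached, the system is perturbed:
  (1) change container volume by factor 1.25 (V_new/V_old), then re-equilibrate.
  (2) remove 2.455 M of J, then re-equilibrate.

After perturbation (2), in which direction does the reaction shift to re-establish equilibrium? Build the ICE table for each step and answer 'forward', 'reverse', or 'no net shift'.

Direction: forward

Q₀ = 881 vs Keq = 7.142 ⇒ Q>K, reverse
Step 1:
                    L           J
  I           0.09731       8.342
  C            0.9521     -0.4761
  E             1.049       7.866
  solve Keq expr → x = -0.4761; check Q = 7.142
Then change container volume by factor 1.25 (V_new/V_old).
Step 2:
                    L           J
  I            0.8396       6.293
  C           0.09553    -0.04776
  E            0.9351       6.245
  solve Keq expr → x = -0.04776; check Q = 7.142
Then remove 2.455 M of J.
Step 3:
                    L           J
  I            0.9351        3.79
  C           -0.1972     0.09861
  E            0.7379       3.889
  solve Keq expr → x = 0.09861; check Q = 7.142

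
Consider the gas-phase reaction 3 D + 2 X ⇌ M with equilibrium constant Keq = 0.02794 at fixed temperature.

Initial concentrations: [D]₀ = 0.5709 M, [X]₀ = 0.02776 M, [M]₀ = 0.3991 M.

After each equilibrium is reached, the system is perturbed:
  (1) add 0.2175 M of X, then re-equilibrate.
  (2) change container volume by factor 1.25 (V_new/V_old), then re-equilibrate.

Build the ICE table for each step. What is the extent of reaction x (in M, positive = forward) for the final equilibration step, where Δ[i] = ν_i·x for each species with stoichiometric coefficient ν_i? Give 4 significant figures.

Q₀ = 2783 vs Keq = 0.02794 ⇒ Q>K, reverse
Step 1:
                   D          X          M
  I           0.5709    0.02776     0.3991
  C            1.025     0.6833    -0.3417
  E            1.596     0.7111    0.05743
  solve Keq expr → x = -0.3417; check Q = 0.02794
Then add 0.2175 M of X.
Step 2:
                   D          X          M
  I            1.596     0.9286    0.05743
  C         -0.06413   -0.04275    0.02138
  E            1.532     0.8859     0.0788
  solve Keq expr → x = 0.02138; check Q = 0.02794
Then change container volume by factor 1.25 (V_new/V_old).
Step 3:
                   D          X          M
  I            1.225     0.7087    0.06304
  C          0.08059    0.05373   -0.02686
  E            1.306     0.7624    0.03618
  solve Keq expr → x = -0.02686; check Q = 0.02794

x = -0.02686 M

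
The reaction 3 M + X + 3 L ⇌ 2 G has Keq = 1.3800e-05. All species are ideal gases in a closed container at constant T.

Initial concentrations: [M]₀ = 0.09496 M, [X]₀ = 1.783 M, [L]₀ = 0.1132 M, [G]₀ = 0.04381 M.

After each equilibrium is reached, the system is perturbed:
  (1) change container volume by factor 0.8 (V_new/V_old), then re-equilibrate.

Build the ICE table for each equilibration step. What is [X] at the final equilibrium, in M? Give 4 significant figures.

[X]_eq = 2.256 M

Q₀ = 866.6 vs Keq = 1.3800e-05 ⇒ Q>K, reverse
Step 1:
                    M           X           L           G
  init        0.09496       1.783      0.1132     0.04381
  Δ           0.06568     0.02189     0.06568    -0.04379
  eq           0.1606       1.805      0.1789  2.4310e-05
  solve Keq expr → x = -0.02189; check Q = 1.3800e-05
Then change container volume by factor 0.8 (V_new/V_old).
Step 2:
                    M           X           L           G
  init         0.2008       2.256      0.2236  3.0387e-05
  Δ       -3.4007e-05 -1.1336e-05 -3.4007e-05  2.2671e-05
  eq           0.2008       2.256      0.2236  5.3058e-05
  solve Keq expr → x = 1.1336e-05; check Q = 1.3800e-05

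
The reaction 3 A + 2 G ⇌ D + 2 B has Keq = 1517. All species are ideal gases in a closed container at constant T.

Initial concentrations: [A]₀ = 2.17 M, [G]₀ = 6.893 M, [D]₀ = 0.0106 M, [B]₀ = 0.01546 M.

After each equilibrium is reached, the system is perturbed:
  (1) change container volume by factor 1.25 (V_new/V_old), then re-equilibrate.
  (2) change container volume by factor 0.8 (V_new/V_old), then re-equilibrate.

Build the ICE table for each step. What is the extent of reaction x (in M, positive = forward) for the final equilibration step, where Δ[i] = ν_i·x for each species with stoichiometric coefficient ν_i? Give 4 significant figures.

x = 0.001683 M

Q₀ = 5.2183e-09 vs Keq = 1517 ⇒ Q<K, forward
Step 1:
                  A         G         D         B
  I            2.17     6.893    0.0106   0.01546
  C          -2.138    -1.425    0.7126     1.425
  E         0.03211     5.468    0.7232     1.441
  solve Keq expr → x = 0.7126; check Q = 1517
Then change container volume by factor 1.25 (V_new/V_old).
Step 2:
                  A         G         D         B
  I         0.02569     4.374    0.5786     1.153
  C        0.004038  0.002692 -0.001346 -0.002692
  E         0.02972     4.377    0.5772      1.15
  solve Keq expr → x = -0.001346; check Q = 1517
Then change container volume by factor 0.8 (V_new/V_old).
Step 3:
                  A         G         D         B
  I         0.03716     5.471    0.7215     1.437
  C       -0.005048 -0.003365  0.001683  0.003365
  E         0.03211     5.468    0.7232     1.441
  solve Keq expr → x = 0.001683; check Q = 1517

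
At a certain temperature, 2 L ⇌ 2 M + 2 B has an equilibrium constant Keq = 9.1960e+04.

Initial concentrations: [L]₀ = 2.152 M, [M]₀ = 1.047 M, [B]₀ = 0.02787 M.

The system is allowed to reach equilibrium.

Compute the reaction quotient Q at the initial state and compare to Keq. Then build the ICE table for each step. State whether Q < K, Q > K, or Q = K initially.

Q₀ = 1.8386e-04 vs Keq = 9.1960e+04 ⇒ Q<K, forward
Step 1:
                    L           M           B
  init          2.152       1.047     0.02787
  Δ            -2.129       2.129       2.129
  eq           0.0226       3.176       2.157
  solve Keq expr → x = 1.065; check Q = 9.1960e+04

Q₀ = 1.8386e-04; Q < K (proceeds forward)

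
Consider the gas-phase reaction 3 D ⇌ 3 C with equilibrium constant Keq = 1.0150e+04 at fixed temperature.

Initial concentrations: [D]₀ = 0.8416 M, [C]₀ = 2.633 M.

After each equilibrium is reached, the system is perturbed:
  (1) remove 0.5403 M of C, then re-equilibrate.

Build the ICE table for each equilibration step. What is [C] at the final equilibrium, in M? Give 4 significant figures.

[C]_eq = 2.805 M

Q₀ = 30.62 vs Keq = 1.0150e+04 ⇒ Q<K, forward
Step 1:
                   D          C
  init        0.8416      2.633
  Δ          -0.6882     0.6882
  eq          0.1534      3.321
  solve Keq expr → x = 0.2294; check Q = 1.0150e+04
Then remove 0.5403 M of C.
Step 2:
                   D          C
  init        0.1534      2.781
  Δ         -0.02385    0.02385
  eq          0.1295      2.805
  solve Keq expr → x = 0.007951; check Q = 1.0150e+04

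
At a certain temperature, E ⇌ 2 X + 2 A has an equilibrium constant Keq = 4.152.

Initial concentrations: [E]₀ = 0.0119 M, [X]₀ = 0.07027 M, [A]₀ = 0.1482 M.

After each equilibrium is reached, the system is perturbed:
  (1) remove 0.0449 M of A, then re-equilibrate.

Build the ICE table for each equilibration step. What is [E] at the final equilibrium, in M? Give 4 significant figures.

[E]_eq = 3.4343e-05 M

Q₀ = 0.009114 vs Keq = 4.152 ⇒ Q<K, forward
Step 1:
                   E          X          A
  Initial     0.0119    0.07027     0.1482
  Change    -0.01184    0.02367    0.02367
  Equil   6.2792e-05    0.09394     0.1719
  solve Keq expr → x = 0.01184; check Q = 4.152
Then remove 0.0449 M of A.
Step 2:
                   E          X          A
  Initial 6.2792e-05    0.09394      0.127
  Change  -2.8450e-05 5.6900e-05 5.6900e-05
  Equil   3.4343e-05      0.094      0.127
  solve Keq expr → x = 2.8450e-05; check Q = 4.152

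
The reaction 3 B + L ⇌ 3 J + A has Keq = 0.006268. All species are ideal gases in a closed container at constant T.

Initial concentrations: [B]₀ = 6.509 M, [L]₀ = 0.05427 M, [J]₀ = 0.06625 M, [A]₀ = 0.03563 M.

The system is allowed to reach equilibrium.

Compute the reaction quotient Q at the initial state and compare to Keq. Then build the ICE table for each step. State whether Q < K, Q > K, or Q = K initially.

Q₀ = 6.9226e-07 vs Keq = 0.006268 ⇒ Q<K, forward
Step 1:
                   B          L          J          A
  I            6.509    0.05427    0.06625    0.03563
  C          -0.1609   -0.05362     0.1609    0.05362
  E            6.348 6.5194e-04     0.2271    0.08925
  solve Keq expr → x = 0.05362; check Q = 0.006268

Q₀ = 6.9226e-07; Q < K (proceeds forward)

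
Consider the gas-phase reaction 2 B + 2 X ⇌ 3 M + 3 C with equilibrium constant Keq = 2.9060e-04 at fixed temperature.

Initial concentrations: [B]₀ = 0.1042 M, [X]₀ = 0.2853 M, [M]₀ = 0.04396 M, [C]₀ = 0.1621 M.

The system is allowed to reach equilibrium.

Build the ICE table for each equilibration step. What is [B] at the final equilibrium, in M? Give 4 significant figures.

[B]_eq = 0.1063 M

Q₀ = 4.0943e-04 vs Keq = 2.9060e-04 ⇒ Q>K, reverse
Step 1:
                  B         X         M         C
  I          0.1042    0.2853   0.04396    0.1621
  C        0.002138  0.002138 -0.003208 -0.003208
  E          0.1063    0.2874   0.04075    0.1589
  solve Keq expr → x = -0.001069; check Q = 2.9060e-04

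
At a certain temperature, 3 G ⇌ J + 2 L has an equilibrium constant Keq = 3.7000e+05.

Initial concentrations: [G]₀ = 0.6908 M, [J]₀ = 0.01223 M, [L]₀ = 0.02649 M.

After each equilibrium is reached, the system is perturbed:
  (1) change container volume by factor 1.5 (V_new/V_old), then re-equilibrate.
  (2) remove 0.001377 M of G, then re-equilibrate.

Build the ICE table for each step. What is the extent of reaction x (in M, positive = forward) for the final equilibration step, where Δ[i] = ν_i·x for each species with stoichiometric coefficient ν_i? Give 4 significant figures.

Q₀ = 2.6034e-05 vs Keq = 3.7000e+05 ⇒ Q<K, forward
Step 1:
                    G           J           L
  Initial      0.6908     0.01223     0.02649
  Change      -0.6855      0.2285       0.457
  Equil      0.005338      0.2407      0.4835
  solve Keq expr → x = 0.2285; check Q = 3.7000e+05
Then change container volume by factor 1.5 (V_new/V_old).
Step 2:
                    G           J           L
  Initial    0.003558      0.1605      0.3223
  Change            0           0           0
  Equil      0.003558      0.1605      0.3223
  solve Keq expr → x = 0; check Q = 3.7000e+05
Then remove 0.001377 M of G.
Step 3:
                    G           J           L
  Initial    0.002181      0.1605      0.3223
  Change     0.001367 -4.5564e-04 -9.1128e-04
  Equil      0.003548        0.16      0.3214
  solve Keq expr → x = -4.5564e-04; check Q = 3.7000e+05

x = -4.5564e-04 M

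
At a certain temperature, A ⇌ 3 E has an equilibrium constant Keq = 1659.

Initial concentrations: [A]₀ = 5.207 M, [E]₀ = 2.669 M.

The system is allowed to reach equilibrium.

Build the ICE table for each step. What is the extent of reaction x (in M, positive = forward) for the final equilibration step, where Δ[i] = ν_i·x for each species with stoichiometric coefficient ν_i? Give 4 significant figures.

x = 3.667 M

Q₀ = 3.651 vs Keq = 1659 ⇒ Q<K, forward
Step 1:
                   A          E
  Initial      5.207      2.669
  Change      -3.667         11
  Equil         1.54      13.67
  solve Keq expr → x = 3.667; check Q = 1659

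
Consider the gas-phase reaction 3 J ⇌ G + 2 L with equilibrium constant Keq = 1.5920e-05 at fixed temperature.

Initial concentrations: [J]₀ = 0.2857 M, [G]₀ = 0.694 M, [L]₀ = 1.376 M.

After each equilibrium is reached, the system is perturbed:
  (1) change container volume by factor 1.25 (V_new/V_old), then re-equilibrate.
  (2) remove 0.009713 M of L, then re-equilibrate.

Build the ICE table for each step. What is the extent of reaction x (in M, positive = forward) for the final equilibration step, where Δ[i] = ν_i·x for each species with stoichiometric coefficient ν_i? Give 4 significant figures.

x = 0.003331 M

Q₀ = 56.35 vs Keq = 1.5920e-05 ⇒ Q>K, reverse
Step 1:
                  J         G         L
  init       0.2857     0.694     1.376
  Δ           1.963   -0.6543    -1.309
  eq          2.248   0.03974   0.06748
  solve Keq expr → x = -0.6543; check Q = 1.5920e-05
Then change container volume by factor 1.25 (V_new/V_old).
Step 2:
                  J         G         L
  init        1.799   0.03179   0.05399
  Δ               0         0         0
  eq          1.799   0.03179   0.05399
  solve Keq expr → x = 0; check Q = 1.5920e-05
Then remove 0.009713 M of L.
Step 3:
                  J         G         L
  init        1.799   0.03179   0.04427
  Δ       -0.009993  0.003331  0.006662
  eq          1.789   0.03512   0.05093
  solve Keq expr → x = 0.003331; check Q = 1.5920e-05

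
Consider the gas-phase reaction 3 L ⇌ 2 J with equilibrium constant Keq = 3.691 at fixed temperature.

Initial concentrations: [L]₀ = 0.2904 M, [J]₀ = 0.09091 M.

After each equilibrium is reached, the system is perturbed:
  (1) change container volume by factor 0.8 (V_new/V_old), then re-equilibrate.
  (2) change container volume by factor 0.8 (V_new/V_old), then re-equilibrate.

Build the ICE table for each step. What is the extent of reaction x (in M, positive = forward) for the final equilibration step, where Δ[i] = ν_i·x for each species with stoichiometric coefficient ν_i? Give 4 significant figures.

Q₀ = 0.3375 vs Keq = 3.691 ⇒ Q<K, forward
Step 1:
                   L          J
  I           0.2904    0.09091
  C          -0.1011    0.06737
  E           0.1893     0.1583
  solve Keq expr → x = 0.03369; check Q = 3.691
Then change container volume by factor 0.8 (V_new/V_old).
Step 2:
                   L          J
  I           0.2367     0.1979
  C         -0.01138   0.007589
  E           0.2253     0.2054
  solve Keq expr → x = 0.003794; check Q = 3.691
Then change container volume by factor 0.8 (V_new/V_old).
Step 3:
                   L          J
  I           0.2816     0.2568
  C         -0.01392   0.009283
  E           0.2677     0.2661
  solve Keq expr → x = 0.004641; check Q = 3.691

x = 0.004641 M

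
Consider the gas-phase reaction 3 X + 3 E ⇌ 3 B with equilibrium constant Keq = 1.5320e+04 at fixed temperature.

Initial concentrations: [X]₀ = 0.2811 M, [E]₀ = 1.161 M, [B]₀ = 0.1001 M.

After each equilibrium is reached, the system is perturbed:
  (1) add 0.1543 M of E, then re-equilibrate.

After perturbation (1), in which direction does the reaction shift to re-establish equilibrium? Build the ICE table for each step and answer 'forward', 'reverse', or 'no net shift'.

Direction: forward

Q₀ = 0.02886 vs Keq = 1.5320e+04 ⇒ Q<K, forward
Step 1:
                  X         E         B
  Initial    0.2811     1.161    0.1001
  Change    -0.2647   -0.2647    0.2647
  Equil     0.01639    0.8963    0.3648
  solve Keq expr → x = 0.08824; check Q = 1.5320e+04
Then add 0.1543 M of E.
Step 2:
                  X         E         B
  Initial   0.01639     1.051    0.3648
  Change  -0.002289 -0.002289  0.002289
  Equil      0.0141     1.048    0.3671
  solve Keq expr → x = 7.6284e-04; check Q = 1.5320e+04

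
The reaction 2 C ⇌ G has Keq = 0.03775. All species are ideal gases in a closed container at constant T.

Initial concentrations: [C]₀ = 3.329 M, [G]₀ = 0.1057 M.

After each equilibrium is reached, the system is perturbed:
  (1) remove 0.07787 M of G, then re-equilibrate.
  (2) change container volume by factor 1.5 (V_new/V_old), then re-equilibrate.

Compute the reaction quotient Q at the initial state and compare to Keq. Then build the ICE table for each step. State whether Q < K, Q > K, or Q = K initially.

Q₀ = 0.009538; Q < K (proceeds forward)

Q₀ = 0.009538 vs Keq = 0.03775 ⇒ Q<K, forward
Step 1:
                   C          G
  I            3.329     0.1057
  C          -0.4252     0.2126
  E            2.904     0.3183
  solve Keq expr → x = 0.2126; check Q = 0.03775
Then remove 0.07787 M of G.
Step 2:
                   C          G
  I            2.904     0.2404
  C          -0.1089    0.05445
  E            2.795     0.2949
  solve Keq expr → x = 0.05445; check Q = 0.03775
Then change container volume by factor 1.5 (V_new/V_old).
Step 3:
                   C          G
  I            1.863     0.1966
  C           0.1017   -0.05084
  E            1.965     0.1458
  solve Keq expr → x = -0.05084; check Q = 0.03775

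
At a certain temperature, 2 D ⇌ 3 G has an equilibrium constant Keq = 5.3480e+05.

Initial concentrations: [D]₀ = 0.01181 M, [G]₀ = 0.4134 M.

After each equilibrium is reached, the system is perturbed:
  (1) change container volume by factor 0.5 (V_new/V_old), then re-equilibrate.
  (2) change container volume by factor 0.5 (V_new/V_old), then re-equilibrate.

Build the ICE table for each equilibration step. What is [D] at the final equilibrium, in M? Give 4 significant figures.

[D]_eq = 0.003084 M

Q₀ = 506.5 vs Keq = 5.3480e+05 ⇒ Q<K, forward
Step 1:
                  D         G
  Initial   0.01181    0.4134
  Change   -0.01142   0.01714
  Equil   3.8629e-04    0.4305
  solve Keq expr → x = 0.005712; check Q = 5.3480e+05
Then change container volume by factor 0.5 (V_new/V_old).
Step 2:
                  D         G
  Initial 7.7259e-04    0.8611
  Change  3.1911e-04 -4.7866e-04
  Equil    0.001092    0.8606
  solve Keq expr → x = -1.5955e-04; check Q = 5.3480e+05
Then change container volume by factor 0.5 (V_new/V_old).
Step 3:
                  D         G
  Initial  0.002183     1.721
  Change  9.0075e-04 -0.001351
  Equil    0.003084      1.72
  solve Keq expr → x = -4.5038e-04; check Q = 5.3480e+05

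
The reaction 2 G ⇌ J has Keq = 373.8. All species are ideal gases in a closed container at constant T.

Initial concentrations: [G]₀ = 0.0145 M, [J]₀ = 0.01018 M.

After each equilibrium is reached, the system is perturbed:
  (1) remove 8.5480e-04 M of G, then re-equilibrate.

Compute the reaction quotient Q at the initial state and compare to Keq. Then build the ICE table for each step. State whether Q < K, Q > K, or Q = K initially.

Q₀ = 48.42 vs Keq = 373.8 ⇒ Q<K, forward
Step 1:
                    G           J
  Initial      0.0145     0.01018
  Change    -0.008308    0.004154
  Equil      0.006192     0.01433
  solve Keq expr → x = 0.004154; check Q = 373.8
Then remove 8.5480e-04 M of G.
Step 2:
                    G           J
  Initial    0.005338     0.01433
  Change   7.7097e-04 -3.8548e-04
  Equil      0.006109     0.01395
  solve Keq expr → x = -3.8548e-04; check Q = 373.8

Q₀ = 48.42; Q < K (proceeds forward)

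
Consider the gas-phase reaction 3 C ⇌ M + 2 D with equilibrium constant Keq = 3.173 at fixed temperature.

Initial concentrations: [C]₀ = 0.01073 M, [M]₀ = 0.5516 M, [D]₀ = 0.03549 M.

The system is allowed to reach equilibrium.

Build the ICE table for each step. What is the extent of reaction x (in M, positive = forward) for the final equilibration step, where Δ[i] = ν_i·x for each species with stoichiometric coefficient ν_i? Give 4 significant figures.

x = -0.008944 M

Q₀ = 562.4 vs Keq = 3.173 ⇒ Q>K, reverse
Step 1:
                  C         M         D
  init      0.01073    0.5516   0.03549
  Δ         0.02683 -0.008944  -0.01789
  eq        0.03756    0.5427    0.0176
  solve Keq expr → x = -0.008944; check Q = 3.173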